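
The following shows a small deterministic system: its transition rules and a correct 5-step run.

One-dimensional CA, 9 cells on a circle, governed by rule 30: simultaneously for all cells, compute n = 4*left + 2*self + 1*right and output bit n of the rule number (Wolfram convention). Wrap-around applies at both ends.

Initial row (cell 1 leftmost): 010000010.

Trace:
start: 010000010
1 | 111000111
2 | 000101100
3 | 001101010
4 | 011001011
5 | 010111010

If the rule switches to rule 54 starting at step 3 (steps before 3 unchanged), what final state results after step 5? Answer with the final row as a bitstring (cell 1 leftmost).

111010000

(re-executing steps 3..5 under rule 54; state before step 3: 000101100)
3 | 001110010
4 | 010001111
5 | 111010000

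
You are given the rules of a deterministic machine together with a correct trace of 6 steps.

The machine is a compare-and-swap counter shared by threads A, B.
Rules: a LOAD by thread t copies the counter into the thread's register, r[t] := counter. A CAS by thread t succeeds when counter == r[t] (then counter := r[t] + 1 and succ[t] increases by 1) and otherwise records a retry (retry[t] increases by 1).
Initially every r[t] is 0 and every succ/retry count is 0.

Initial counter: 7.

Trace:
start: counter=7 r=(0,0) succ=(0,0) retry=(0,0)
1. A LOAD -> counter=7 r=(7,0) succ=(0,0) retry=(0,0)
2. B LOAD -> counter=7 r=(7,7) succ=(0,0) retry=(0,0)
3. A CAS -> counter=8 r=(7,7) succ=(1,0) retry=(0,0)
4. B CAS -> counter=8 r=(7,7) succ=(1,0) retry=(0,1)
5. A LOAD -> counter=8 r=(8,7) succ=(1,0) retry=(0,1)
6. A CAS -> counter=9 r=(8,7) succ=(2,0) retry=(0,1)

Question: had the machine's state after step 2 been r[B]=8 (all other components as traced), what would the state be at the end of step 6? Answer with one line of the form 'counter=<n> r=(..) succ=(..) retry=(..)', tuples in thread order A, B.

state after step 2 := counter=7 r=(7,8) succ=(0,0) retry=(0,0)
3. A CAS -> counter=8 r=(7,8) succ=(1,0) retry=(0,0)
4. B CAS -> counter=9 r=(7,8) succ=(1,1) retry=(0,0)
5. A LOAD -> counter=9 r=(9,8) succ=(1,1) retry=(0,0)
6. A CAS -> counter=10 r=(9,8) succ=(2,1) retry=(0,0)

counter=10 r=(9,8) succ=(2,1) retry=(0,0)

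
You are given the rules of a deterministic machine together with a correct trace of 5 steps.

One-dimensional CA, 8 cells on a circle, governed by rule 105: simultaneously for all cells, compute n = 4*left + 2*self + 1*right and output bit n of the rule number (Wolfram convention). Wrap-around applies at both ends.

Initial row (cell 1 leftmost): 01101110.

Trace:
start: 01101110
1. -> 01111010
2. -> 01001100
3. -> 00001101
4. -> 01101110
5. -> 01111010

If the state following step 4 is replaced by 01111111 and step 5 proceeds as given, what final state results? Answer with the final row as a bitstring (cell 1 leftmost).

11000001

state after step 4 := 01111111
5. -> 11000001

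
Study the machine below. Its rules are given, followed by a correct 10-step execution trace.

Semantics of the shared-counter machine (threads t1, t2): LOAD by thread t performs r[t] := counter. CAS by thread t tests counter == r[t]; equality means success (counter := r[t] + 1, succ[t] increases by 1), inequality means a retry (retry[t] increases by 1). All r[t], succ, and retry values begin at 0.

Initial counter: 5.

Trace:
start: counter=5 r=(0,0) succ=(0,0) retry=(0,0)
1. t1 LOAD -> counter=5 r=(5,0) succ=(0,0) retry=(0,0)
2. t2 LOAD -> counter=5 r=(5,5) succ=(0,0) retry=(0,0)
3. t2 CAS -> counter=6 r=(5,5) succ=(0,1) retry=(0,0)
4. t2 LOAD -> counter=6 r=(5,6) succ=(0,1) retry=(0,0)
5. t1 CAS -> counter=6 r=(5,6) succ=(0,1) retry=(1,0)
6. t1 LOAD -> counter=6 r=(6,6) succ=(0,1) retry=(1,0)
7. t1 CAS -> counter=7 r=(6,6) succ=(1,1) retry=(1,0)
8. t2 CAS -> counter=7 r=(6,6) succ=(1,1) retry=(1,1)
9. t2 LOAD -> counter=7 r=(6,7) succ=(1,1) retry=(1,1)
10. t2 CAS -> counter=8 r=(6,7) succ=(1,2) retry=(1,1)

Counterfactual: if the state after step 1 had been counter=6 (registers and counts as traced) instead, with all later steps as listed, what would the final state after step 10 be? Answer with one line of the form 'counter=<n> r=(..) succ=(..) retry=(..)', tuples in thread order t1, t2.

state after step 1 := counter=6 r=(5,0) succ=(0,0) retry=(0,0)
2. t2 LOAD -> counter=6 r=(5,6) succ=(0,0) retry=(0,0)
3. t2 CAS -> counter=7 r=(5,6) succ=(0,1) retry=(0,0)
4. t2 LOAD -> counter=7 r=(5,7) succ=(0,1) retry=(0,0)
5. t1 CAS -> counter=7 r=(5,7) succ=(0,1) retry=(1,0)
6. t1 LOAD -> counter=7 r=(7,7) succ=(0,1) retry=(1,0)
7. t1 CAS -> counter=8 r=(7,7) succ=(1,1) retry=(1,0)
8. t2 CAS -> counter=8 r=(7,7) succ=(1,1) retry=(1,1)
9. t2 LOAD -> counter=8 r=(7,8) succ=(1,1) retry=(1,1)
10. t2 CAS -> counter=9 r=(7,8) succ=(1,2) retry=(1,1)

counter=9 r=(7,8) succ=(1,2) retry=(1,1)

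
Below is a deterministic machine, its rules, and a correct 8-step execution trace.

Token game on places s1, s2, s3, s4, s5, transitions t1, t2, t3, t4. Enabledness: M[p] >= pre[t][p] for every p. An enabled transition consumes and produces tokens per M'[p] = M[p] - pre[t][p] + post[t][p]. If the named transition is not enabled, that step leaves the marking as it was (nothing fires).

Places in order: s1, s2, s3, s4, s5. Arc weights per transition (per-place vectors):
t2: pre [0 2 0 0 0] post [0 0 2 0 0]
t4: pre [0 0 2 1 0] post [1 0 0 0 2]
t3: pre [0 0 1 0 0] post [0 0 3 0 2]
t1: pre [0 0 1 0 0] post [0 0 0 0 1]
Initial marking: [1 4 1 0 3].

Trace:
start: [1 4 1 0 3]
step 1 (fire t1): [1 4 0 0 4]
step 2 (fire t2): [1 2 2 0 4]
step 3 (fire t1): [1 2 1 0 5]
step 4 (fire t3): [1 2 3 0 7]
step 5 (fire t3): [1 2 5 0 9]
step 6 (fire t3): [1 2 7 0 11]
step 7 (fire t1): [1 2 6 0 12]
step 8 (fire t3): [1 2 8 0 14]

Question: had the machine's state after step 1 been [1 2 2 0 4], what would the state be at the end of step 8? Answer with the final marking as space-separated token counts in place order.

state after step 1 := [1 2 2 0 4]
step 2 (fire t2): [1 0 4 0 4]
step 3 (fire t1): [1 0 3 0 5]
step 4 (fire t3): [1 0 5 0 7]
step 5 (fire t3): [1 0 7 0 9]
step 6 (fire t3): [1 0 9 0 11]
step 7 (fire t1): [1 0 8 0 12]
step 8 (fire t3): [1 0 10 0 14]

1 0 10 0 14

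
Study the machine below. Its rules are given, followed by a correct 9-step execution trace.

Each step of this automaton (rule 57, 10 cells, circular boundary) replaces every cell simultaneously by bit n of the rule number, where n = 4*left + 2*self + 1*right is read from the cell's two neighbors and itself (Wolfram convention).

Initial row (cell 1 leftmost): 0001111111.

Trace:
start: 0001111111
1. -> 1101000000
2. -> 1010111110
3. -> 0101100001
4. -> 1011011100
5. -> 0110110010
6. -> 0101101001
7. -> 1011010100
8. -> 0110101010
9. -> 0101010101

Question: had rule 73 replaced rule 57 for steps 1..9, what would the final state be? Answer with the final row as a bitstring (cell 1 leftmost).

0101000001

(re-executing steps 1..9 under rule 73; state before step 1: 0001111111)
1. -> 0101000001
2. -> 0000011100
3. -> 1111010101
4. -> 0001000001
5. -> 0100011100
6. -> 0001010101
7. -> 0100000000
8. -> 0001111111
9. -> 0101000001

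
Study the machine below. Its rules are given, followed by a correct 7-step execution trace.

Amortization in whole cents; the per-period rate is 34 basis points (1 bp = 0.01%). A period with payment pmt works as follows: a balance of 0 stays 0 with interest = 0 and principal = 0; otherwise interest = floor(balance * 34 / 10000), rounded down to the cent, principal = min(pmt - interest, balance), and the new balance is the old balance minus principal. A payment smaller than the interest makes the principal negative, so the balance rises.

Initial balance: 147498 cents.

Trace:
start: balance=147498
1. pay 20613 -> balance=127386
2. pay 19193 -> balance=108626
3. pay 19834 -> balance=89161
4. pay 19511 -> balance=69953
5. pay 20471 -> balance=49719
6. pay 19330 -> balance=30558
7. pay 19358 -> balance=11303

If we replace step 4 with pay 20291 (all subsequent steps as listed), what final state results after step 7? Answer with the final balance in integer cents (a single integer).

(re-executing from step 4 with the substitution; state before step 4: balance=89161)
4. pay 20291 -> balance=69173
5. pay 20471 -> balance=48937
6. pay 19330 -> balance=29773
7. pay 19358 -> balance=10516

10516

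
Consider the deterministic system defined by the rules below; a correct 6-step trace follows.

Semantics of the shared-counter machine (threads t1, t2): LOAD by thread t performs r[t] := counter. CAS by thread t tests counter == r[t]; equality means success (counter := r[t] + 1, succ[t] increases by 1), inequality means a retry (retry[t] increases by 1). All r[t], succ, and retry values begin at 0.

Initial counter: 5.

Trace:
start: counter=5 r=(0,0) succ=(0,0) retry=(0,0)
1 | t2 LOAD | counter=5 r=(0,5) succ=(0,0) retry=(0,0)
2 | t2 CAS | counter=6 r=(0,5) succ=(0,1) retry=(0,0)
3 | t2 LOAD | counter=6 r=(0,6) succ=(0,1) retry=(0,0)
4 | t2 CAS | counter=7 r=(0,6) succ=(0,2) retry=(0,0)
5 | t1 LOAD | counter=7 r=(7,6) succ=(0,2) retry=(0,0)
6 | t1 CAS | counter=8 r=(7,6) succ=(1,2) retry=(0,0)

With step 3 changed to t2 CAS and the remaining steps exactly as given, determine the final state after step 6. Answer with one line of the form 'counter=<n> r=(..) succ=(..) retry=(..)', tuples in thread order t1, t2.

counter=7 r=(6,5) succ=(1,1) retry=(0,2)

(re-executing from step 3 with the substitution; state before step 3: counter=6 r=(0,5) succ=(0,1) retry=(0,0))
3 | t2 CAS | counter=6 r=(0,5) succ=(0,1) retry=(0,1)
4 | t2 CAS | counter=6 r=(0,5) succ=(0,1) retry=(0,2)
5 | t1 LOAD | counter=6 r=(6,5) succ=(0,1) retry=(0,2)
6 | t1 CAS | counter=7 r=(6,5) succ=(1,1) retry=(0,2)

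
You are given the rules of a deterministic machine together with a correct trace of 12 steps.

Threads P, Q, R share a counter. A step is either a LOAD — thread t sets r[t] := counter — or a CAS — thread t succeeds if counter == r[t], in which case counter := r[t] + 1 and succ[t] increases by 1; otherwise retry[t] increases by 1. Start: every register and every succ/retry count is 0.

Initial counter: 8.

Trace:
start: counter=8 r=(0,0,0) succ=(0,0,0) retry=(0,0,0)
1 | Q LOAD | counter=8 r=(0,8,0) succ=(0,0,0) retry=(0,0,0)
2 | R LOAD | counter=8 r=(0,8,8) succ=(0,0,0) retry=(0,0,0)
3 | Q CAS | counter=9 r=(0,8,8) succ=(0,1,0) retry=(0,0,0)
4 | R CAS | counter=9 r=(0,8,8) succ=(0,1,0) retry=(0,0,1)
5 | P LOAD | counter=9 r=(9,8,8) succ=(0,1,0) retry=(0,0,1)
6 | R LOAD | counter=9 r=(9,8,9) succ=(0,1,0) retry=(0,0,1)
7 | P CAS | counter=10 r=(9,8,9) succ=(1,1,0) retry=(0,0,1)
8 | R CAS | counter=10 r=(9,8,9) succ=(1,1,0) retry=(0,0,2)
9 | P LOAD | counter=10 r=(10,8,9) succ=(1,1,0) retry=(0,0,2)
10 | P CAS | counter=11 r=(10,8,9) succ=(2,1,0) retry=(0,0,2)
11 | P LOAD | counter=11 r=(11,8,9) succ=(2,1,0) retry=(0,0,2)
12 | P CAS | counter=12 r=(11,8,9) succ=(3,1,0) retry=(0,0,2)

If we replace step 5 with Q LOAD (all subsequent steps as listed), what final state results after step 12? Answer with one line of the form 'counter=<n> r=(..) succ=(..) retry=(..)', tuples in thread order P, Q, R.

counter=12 r=(11,9,9) succ=(2,1,1) retry=(1,0,1)

(re-executing from step 5 with the substitution; state before step 5: counter=9 r=(0,8,8) succ=(0,1,0) retry=(0,0,1))
5 | Q LOAD | counter=9 r=(0,9,8) succ=(0,1,0) retry=(0,0,1)
6 | R LOAD | counter=9 r=(0,9,9) succ=(0,1,0) retry=(0,0,1)
7 | P CAS | counter=9 r=(0,9,9) succ=(0,1,0) retry=(1,0,1)
8 | R CAS | counter=10 r=(0,9,9) succ=(0,1,1) retry=(1,0,1)
9 | P LOAD | counter=10 r=(10,9,9) succ=(0,1,1) retry=(1,0,1)
10 | P CAS | counter=11 r=(10,9,9) succ=(1,1,1) retry=(1,0,1)
11 | P LOAD | counter=11 r=(11,9,9) succ=(1,1,1) retry=(1,0,1)
12 | P CAS | counter=12 r=(11,9,9) succ=(2,1,1) retry=(1,0,1)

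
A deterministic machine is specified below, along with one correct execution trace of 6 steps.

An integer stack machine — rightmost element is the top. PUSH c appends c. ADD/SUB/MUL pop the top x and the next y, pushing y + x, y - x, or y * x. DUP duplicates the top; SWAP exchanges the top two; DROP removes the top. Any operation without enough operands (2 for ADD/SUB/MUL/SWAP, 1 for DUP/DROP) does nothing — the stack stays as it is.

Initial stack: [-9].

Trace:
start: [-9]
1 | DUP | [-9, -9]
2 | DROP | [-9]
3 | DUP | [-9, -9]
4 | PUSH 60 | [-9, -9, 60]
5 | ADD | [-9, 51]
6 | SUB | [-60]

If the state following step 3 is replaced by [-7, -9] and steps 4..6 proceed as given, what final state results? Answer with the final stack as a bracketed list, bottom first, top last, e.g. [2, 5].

state after step 3 := [-7, -9]
4 | PUSH 60 | [-7, -9, 60]
5 | ADD | [-7, 51]
6 | SUB | [-58]

[-58]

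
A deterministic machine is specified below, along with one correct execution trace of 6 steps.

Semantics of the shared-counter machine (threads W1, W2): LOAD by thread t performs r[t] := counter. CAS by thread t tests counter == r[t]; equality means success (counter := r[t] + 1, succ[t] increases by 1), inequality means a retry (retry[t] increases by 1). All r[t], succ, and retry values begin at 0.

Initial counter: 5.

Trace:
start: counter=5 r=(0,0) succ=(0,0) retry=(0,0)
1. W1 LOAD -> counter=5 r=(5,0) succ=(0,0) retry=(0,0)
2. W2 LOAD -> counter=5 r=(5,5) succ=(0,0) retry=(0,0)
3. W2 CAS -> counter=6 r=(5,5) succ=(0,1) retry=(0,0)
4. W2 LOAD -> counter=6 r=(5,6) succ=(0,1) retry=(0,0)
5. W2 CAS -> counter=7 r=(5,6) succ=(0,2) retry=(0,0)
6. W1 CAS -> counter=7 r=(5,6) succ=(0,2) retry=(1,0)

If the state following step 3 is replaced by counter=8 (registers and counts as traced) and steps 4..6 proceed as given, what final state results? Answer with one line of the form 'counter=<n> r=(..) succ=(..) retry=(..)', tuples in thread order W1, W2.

counter=9 r=(5,8) succ=(0,2) retry=(1,0)

state after step 3 := counter=8 r=(5,5) succ=(0,1) retry=(0,0)
4. W2 LOAD -> counter=8 r=(5,8) succ=(0,1) retry=(0,0)
5. W2 CAS -> counter=9 r=(5,8) succ=(0,2) retry=(0,0)
6. W1 CAS -> counter=9 r=(5,8) succ=(0,2) retry=(1,0)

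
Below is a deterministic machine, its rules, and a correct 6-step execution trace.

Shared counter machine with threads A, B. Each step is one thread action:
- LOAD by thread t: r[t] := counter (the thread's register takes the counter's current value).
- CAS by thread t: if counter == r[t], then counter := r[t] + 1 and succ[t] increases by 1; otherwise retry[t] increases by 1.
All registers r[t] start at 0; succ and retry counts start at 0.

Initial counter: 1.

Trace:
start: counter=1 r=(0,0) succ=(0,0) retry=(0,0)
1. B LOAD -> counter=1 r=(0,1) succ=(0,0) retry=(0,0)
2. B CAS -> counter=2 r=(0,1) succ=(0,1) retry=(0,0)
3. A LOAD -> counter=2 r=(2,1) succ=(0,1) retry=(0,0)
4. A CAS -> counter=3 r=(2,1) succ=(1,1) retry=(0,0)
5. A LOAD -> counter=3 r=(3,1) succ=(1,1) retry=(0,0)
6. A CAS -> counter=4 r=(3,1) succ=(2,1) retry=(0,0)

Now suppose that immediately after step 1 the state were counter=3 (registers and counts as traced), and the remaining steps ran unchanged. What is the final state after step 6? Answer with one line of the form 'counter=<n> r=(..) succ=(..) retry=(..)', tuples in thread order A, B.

state after step 1 := counter=3 r=(0,1) succ=(0,0) retry=(0,0)
2. B CAS -> counter=3 r=(0,1) succ=(0,0) retry=(0,1)
3. A LOAD -> counter=3 r=(3,1) succ=(0,0) retry=(0,1)
4. A CAS -> counter=4 r=(3,1) succ=(1,0) retry=(0,1)
5. A LOAD -> counter=4 r=(4,1) succ=(1,0) retry=(0,1)
6. A CAS -> counter=5 r=(4,1) succ=(2,0) retry=(0,1)

counter=5 r=(4,1) succ=(2,0) retry=(0,1)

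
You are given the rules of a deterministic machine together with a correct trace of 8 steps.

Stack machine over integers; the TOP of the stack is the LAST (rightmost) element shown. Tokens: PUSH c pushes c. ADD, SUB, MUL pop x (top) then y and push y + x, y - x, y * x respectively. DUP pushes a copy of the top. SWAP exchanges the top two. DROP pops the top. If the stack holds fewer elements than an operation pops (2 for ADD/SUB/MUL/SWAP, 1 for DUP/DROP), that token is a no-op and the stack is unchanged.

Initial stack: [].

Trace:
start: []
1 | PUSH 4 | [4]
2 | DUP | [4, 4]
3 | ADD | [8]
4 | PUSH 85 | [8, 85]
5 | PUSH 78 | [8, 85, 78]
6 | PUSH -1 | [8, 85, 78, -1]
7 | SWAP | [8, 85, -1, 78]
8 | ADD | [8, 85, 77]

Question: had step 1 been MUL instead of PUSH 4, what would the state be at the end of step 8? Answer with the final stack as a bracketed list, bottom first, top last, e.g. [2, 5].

[85, 77]

(re-executing from step 1 with the substitution; state before step 1: [])
1 | MUL | []
2 | DUP | []
3 | ADD | []
4 | PUSH 85 | [85]
5 | PUSH 78 | [85, 78]
6 | PUSH -1 | [85, 78, -1]
7 | SWAP | [85, -1, 78]
8 | ADD | [85, 77]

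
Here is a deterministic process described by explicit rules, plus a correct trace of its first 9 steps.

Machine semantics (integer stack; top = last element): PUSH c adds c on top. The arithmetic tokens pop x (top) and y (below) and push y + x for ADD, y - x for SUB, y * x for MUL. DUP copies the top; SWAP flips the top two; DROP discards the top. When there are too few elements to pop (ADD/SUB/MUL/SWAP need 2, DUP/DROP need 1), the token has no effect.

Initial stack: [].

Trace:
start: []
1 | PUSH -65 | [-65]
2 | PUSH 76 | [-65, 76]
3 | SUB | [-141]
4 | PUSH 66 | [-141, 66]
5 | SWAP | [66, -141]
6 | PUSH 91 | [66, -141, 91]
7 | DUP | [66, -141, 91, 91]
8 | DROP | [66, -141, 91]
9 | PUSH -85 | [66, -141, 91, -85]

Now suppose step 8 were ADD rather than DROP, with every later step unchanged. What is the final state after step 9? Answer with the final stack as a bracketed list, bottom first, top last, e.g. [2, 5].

[66, -141, 182, -85]

(re-executing from step 8 with the substitution; state before step 8: [66, -141, 91, 91])
8 | ADD | [66, -141, 182]
9 | PUSH -85 | [66, -141, 182, -85]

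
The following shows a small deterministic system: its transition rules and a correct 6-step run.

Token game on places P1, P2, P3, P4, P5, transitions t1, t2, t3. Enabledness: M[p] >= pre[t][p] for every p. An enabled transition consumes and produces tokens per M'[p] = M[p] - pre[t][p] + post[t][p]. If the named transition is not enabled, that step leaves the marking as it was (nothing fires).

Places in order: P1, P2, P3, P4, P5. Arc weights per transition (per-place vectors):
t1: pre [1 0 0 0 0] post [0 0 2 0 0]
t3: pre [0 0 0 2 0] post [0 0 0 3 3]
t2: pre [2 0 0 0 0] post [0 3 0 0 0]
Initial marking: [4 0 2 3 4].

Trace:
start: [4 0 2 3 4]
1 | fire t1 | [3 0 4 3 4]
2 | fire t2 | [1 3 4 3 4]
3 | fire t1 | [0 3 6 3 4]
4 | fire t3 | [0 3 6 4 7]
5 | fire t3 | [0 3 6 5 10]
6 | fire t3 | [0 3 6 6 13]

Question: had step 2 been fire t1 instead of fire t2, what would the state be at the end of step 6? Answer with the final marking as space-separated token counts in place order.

(re-executing from step 2 with the substitution; state before step 2: [3 0 4 3 4])
2 | fire t1 | [2 0 6 3 4]
3 | fire t1 | [1 0 8 3 4]
4 | fire t3 | [1 0 8 4 7]
5 | fire t3 | [1 0 8 5 10]
6 | fire t3 | [1 0 8 6 13]

1 0 8 6 13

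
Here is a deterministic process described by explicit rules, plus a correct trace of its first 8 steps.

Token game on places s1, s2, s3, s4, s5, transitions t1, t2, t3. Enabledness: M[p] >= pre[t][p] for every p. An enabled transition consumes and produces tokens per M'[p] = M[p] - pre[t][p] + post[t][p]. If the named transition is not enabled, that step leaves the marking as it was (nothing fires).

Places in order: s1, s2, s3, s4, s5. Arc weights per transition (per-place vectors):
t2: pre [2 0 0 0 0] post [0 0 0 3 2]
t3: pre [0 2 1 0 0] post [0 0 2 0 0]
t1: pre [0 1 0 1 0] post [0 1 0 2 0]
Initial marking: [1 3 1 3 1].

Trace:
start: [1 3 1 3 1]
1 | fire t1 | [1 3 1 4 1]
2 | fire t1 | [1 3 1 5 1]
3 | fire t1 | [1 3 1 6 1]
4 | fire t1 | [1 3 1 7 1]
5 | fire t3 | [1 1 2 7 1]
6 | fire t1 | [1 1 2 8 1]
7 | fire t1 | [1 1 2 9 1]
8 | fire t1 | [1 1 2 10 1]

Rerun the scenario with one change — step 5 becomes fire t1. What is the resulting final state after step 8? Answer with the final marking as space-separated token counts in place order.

(re-executing from step 5 with the substitution; state before step 5: [1 3 1 7 1])
5 | fire t1 | [1 3 1 8 1]
6 | fire t1 | [1 3 1 9 1]
7 | fire t1 | [1 3 1 10 1]
8 | fire t1 | [1 3 1 11 1]

1 3 1 11 1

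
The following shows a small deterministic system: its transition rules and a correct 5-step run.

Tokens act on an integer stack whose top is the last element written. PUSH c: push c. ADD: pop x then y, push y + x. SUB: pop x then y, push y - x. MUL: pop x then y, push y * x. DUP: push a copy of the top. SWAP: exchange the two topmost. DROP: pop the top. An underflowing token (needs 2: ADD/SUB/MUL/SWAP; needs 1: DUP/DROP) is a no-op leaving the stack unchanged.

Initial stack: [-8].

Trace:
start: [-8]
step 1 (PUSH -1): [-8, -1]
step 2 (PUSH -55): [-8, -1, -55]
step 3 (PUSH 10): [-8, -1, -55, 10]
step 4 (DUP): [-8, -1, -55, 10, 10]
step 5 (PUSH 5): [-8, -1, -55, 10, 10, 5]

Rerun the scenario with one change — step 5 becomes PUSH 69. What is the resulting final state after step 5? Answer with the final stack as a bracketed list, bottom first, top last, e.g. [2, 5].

(re-executing from step 5 with the substitution; state before step 5: [-8, -1, -55, 10, 10])
step 5 (PUSH 69): [-8, -1, -55, 10, 10, 69]

[-8, -1, -55, 10, 10, 69]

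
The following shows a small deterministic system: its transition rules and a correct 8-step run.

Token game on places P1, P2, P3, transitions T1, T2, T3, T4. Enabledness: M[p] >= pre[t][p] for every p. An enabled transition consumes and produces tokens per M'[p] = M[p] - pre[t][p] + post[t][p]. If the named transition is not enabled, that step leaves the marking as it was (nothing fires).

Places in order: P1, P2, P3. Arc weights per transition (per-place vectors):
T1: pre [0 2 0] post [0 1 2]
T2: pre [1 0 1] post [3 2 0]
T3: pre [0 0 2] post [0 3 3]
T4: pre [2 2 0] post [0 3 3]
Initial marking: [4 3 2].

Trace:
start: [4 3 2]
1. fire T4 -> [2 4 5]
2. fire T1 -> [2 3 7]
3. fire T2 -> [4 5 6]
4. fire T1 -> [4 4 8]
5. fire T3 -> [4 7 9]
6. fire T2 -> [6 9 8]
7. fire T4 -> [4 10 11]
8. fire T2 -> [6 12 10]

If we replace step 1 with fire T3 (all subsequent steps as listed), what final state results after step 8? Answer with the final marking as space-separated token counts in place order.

8 14 8

(re-executing from step 1 with the substitution; state before step 1: [4 3 2])
1. fire T3 -> [4 6 3]
2. fire T1 -> [4 5 5]
3. fire T2 -> [6 7 4]
4. fire T1 -> [6 6 6]
5. fire T3 -> [6 9 7]
6. fire T2 -> [8 11 6]
7. fire T4 -> [6 12 9]
8. fire T2 -> [8 14 8]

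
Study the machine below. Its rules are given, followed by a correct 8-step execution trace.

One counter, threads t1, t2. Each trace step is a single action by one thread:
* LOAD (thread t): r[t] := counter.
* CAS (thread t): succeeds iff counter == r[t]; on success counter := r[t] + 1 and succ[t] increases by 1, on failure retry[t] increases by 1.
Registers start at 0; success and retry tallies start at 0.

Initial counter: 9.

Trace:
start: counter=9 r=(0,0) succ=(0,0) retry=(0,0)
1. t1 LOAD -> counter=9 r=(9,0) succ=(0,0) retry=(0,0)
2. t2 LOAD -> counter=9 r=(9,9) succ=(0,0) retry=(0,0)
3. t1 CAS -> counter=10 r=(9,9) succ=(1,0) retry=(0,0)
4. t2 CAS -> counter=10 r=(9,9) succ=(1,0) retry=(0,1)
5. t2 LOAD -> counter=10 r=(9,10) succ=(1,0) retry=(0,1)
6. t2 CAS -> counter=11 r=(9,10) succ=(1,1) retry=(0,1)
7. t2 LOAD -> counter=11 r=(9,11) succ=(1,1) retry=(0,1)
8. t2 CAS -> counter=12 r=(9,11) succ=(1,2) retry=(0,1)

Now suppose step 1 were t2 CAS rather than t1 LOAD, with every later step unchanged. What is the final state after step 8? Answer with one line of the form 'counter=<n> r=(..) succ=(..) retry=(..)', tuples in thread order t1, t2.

(re-executing from step 1 with the substitution; state before step 1: counter=9 r=(0,0) succ=(0,0) retry=(0,0))
1. t2 CAS -> counter=9 r=(0,0) succ=(0,0) retry=(0,1)
2. t2 LOAD -> counter=9 r=(0,9) succ=(0,0) retry=(0,1)
3. t1 CAS -> counter=9 r=(0,9) succ=(0,0) retry=(1,1)
4. t2 CAS -> counter=10 r=(0,9) succ=(0,1) retry=(1,1)
5. t2 LOAD -> counter=10 r=(0,10) succ=(0,1) retry=(1,1)
6. t2 CAS -> counter=11 r=(0,10) succ=(0,2) retry=(1,1)
7. t2 LOAD -> counter=11 r=(0,11) succ=(0,2) retry=(1,1)
8. t2 CAS -> counter=12 r=(0,11) succ=(0,3) retry=(1,1)

counter=12 r=(0,11) succ=(0,3) retry=(1,1)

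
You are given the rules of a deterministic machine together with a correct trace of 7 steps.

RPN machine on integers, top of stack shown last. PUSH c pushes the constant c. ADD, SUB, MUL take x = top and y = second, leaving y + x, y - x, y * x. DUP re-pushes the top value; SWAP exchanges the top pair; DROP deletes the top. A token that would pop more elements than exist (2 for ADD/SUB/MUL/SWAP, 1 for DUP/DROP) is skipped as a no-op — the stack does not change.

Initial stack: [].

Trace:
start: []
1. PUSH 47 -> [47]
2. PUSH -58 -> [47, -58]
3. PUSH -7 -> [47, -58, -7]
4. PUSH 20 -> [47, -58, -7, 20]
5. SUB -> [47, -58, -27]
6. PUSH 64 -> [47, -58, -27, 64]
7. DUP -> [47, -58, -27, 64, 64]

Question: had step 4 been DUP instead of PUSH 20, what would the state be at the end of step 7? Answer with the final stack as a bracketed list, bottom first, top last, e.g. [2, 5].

(re-executing from step 4 with the substitution; state before step 4: [47, -58, -7])
4. DUP -> [47, -58, -7, -7]
5. SUB -> [47, -58, 0]
6. PUSH 64 -> [47, -58, 0, 64]
7. DUP -> [47, -58, 0, 64, 64]

[47, -58, 0, 64, 64]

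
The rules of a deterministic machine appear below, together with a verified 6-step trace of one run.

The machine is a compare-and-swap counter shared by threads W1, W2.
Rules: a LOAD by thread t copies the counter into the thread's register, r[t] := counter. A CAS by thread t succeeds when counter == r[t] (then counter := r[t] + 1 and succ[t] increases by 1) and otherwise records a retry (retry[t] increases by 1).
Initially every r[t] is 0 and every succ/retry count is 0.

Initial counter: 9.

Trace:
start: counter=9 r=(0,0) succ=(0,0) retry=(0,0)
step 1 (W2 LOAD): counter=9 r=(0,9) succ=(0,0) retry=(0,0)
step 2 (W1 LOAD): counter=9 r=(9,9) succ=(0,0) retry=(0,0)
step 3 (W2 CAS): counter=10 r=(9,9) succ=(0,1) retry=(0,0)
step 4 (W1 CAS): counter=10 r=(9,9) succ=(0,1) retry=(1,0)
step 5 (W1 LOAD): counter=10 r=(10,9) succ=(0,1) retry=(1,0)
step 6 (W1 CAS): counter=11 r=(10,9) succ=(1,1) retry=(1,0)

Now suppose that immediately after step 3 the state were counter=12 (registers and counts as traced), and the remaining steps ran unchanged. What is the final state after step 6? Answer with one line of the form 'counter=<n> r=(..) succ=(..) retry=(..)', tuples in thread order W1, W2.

counter=13 r=(12,9) succ=(1,1) retry=(1,0)

state after step 3 := counter=12 r=(9,9) succ=(0,1) retry=(0,0)
step 4 (W1 CAS): counter=12 r=(9,9) succ=(0,1) retry=(1,0)
step 5 (W1 LOAD): counter=12 r=(12,9) succ=(0,1) retry=(1,0)
step 6 (W1 CAS): counter=13 r=(12,9) succ=(1,1) retry=(1,0)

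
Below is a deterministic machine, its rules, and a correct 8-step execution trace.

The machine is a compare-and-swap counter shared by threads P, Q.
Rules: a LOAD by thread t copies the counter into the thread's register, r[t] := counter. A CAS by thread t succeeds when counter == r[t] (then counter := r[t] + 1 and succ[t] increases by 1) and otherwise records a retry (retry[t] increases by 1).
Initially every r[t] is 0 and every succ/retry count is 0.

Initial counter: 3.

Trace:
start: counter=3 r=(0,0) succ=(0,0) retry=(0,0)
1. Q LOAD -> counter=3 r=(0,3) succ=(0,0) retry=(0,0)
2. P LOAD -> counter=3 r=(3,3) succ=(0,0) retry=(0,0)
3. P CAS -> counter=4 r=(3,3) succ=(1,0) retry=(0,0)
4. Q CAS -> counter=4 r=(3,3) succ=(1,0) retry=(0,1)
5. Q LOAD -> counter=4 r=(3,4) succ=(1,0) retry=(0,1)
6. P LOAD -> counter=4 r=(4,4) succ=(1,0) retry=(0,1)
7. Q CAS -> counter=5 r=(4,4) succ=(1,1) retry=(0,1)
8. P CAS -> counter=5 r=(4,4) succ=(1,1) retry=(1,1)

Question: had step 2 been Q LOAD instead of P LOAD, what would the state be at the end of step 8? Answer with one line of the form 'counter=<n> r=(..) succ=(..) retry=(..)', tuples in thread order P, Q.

(re-executing from step 2 with the substitution; state before step 2: counter=3 r=(0,3) succ=(0,0) retry=(0,0))
2. Q LOAD -> counter=3 r=(0,3) succ=(0,0) retry=(0,0)
3. P CAS -> counter=3 r=(0,3) succ=(0,0) retry=(1,0)
4. Q CAS -> counter=4 r=(0,3) succ=(0,1) retry=(1,0)
5. Q LOAD -> counter=4 r=(0,4) succ=(0,1) retry=(1,0)
6. P LOAD -> counter=4 r=(4,4) succ=(0,1) retry=(1,0)
7. Q CAS -> counter=5 r=(4,4) succ=(0,2) retry=(1,0)
8. P CAS -> counter=5 r=(4,4) succ=(0,2) retry=(2,0)

counter=5 r=(4,4) succ=(0,2) retry=(2,0)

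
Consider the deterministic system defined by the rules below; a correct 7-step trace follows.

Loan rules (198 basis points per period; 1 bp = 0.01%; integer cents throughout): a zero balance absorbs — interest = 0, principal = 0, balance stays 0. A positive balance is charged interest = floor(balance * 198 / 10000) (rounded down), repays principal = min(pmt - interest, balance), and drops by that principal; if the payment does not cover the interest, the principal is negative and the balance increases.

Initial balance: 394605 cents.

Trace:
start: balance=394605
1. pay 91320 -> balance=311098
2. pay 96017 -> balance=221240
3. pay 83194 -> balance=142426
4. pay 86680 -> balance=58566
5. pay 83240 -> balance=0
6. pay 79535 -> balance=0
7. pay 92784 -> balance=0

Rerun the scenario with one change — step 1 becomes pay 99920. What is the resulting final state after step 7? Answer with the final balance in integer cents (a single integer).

(re-executing from step 1 with the substitution; state before step 1: balance=394605)
1. pay 99920 -> balance=302498
2. pay 96017 -> balance=212470
3. pay 83194 -> balance=133482
4. pay 86680 -> balance=49444
5. pay 83240 -> balance=0
6. pay 79535 -> balance=0
7. pay 92784 -> balance=0

0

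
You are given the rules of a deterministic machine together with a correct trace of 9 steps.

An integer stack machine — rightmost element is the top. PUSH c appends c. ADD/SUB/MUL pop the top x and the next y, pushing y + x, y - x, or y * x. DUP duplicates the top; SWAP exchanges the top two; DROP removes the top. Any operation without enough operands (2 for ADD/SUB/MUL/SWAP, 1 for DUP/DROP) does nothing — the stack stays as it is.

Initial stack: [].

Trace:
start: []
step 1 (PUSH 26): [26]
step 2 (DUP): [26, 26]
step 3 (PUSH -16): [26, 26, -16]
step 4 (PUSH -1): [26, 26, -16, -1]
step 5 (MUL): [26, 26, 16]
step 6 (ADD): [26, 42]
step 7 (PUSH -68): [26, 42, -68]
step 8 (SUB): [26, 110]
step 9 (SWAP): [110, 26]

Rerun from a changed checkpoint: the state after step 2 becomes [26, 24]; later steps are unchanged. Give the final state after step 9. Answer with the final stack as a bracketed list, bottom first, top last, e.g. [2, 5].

[108, 26]

state after step 2 := [26, 24]
step 3 (PUSH -16): [26, 24, -16]
step 4 (PUSH -1): [26, 24, -16, -1]
step 5 (MUL): [26, 24, 16]
step 6 (ADD): [26, 40]
step 7 (PUSH -68): [26, 40, -68]
step 8 (SUB): [26, 108]
step 9 (SWAP): [108, 26]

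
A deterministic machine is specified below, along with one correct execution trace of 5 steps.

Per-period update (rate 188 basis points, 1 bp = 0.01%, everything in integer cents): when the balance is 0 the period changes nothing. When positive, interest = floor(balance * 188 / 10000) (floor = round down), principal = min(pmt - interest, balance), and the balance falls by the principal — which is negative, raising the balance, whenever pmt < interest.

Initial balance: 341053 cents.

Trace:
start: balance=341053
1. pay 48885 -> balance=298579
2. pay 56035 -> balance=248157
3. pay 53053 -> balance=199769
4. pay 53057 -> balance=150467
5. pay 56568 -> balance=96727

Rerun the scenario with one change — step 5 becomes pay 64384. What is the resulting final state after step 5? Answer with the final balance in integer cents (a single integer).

88911

(re-executing from step 5 with the substitution; state before step 5: balance=150467)
5. pay 64384 -> balance=88911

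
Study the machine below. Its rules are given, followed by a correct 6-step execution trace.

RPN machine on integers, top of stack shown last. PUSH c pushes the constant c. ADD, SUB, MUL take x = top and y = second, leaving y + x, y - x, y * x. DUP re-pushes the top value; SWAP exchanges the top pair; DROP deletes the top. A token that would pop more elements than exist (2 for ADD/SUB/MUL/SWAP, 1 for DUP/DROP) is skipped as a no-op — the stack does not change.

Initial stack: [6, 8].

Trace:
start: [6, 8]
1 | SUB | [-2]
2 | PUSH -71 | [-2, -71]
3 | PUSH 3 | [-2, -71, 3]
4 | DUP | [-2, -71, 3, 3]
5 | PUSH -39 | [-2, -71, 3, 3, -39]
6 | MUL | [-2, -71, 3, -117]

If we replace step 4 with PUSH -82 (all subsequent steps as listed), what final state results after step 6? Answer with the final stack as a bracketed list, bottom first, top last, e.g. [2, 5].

[-2, -71, 3, 3198]

(re-executing from step 4 with the substitution; state before step 4: [-2, -71, 3])
4 | PUSH -82 | [-2, -71, 3, -82]
5 | PUSH -39 | [-2, -71, 3, -82, -39]
6 | MUL | [-2, -71, 3, 3198]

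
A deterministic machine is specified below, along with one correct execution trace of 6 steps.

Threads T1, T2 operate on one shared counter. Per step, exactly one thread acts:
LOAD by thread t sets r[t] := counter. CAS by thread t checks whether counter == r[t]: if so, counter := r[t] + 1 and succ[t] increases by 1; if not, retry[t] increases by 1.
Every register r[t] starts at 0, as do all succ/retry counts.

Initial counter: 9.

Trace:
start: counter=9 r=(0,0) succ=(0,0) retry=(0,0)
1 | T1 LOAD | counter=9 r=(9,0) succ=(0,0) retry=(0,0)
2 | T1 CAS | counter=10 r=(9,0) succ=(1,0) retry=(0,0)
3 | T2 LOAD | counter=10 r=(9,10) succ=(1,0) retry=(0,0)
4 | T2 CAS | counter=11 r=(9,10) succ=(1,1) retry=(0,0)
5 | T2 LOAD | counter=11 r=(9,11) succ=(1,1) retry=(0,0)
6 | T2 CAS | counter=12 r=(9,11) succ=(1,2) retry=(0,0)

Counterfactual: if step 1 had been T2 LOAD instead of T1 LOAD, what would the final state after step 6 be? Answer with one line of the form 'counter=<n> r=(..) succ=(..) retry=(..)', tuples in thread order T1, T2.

counter=11 r=(0,10) succ=(0,2) retry=(1,0)

(re-executing from step 1 with the substitution; state before step 1: counter=9 r=(0,0) succ=(0,0) retry=(0,0))
1 | T2 LOAD | counter=9 r=(0,9) succ=(0,0) retry=(0,0)
2 | T1 CAS | counter=9 r=(0,9) succ=(0,0) retry=(1,0)
3 | T2 LOAD | counter=9 r=(0,9) succ=(0,0) retry=(1,0)
4 | T2 CAS | counter=10 r=(0,9) succ=(0,1) retry=(1,0)
5 | T2 LOAD | counter=10 r=(0,10) succ=(0,1) retry=(1,0)
6 | T2 CAS | counter=11 r=(0,10) succ=(0,2) retry=(1,0)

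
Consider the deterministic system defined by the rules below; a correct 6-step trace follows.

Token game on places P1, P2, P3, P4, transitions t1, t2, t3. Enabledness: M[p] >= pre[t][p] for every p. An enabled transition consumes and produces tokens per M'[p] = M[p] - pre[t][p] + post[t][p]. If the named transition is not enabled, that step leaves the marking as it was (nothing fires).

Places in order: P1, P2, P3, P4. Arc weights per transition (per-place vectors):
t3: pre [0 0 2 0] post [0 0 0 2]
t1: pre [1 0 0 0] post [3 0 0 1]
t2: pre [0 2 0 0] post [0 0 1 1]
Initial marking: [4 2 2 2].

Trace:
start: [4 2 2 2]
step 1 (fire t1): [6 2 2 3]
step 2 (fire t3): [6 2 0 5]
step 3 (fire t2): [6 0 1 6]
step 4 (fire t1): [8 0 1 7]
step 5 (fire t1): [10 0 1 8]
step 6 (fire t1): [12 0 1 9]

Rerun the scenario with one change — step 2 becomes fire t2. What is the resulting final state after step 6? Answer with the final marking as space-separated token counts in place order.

12 0 3 7

(re-executing from step 2 with the substitution; state before step 2: [6 2 2 3])
step 2 (fire t2): [6 0 3 4]
step 3 (fire t2): [6 0 3 4]
step 4 (fire t1): [8 0 3 5]
step 5 (fire t1): [10 0 3 6]
step 6 (fire t1): [12 0 3 7]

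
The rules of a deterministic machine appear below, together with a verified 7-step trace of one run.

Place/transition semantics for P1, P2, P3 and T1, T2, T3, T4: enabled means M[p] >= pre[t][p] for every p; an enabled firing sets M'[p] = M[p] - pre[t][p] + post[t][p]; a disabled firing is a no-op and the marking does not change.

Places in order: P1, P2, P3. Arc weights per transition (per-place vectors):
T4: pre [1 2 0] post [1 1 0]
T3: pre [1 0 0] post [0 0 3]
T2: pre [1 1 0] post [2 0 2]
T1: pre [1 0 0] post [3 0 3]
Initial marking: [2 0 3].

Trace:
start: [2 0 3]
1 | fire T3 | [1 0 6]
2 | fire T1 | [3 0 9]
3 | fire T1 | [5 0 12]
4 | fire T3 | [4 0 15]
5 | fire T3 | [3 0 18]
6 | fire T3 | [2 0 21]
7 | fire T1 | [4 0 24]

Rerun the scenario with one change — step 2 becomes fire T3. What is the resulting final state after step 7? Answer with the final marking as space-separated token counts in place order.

(re-executing from step 2 with the substitution; state before step 2: [1 0 6])
2 | fire T3 | [0 0 9]
3 | fire T1 | [0 0 9]
4 | fire T3 | [0 0 9]
5 | fire T3 | [0 0 9]
6 | fire T3 | [0 0 9]
7 | fire T1 | [0 0 9]

0 0 9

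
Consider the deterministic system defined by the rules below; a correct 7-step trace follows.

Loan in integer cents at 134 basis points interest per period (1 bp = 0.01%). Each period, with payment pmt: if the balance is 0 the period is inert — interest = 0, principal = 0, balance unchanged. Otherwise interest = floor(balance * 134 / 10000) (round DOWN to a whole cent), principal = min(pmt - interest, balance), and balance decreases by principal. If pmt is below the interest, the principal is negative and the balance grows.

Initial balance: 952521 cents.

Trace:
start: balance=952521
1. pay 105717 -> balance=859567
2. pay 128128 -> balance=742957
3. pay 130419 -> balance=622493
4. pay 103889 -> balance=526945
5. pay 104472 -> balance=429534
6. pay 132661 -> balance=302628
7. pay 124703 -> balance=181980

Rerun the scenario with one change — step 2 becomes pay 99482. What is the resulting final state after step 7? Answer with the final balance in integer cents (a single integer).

212598

(re-executing from step 2 with the substitution; state before step 2: balance=859567)
2. pay 99482 -> balance=771603
3. pay 130419 -> balance=651523
4. pay 103889 -> balance=556364
5. pay 104472 -> balance=459347
6. pay 132661 -> balance=332841
7. pay 124703 -> balance=212598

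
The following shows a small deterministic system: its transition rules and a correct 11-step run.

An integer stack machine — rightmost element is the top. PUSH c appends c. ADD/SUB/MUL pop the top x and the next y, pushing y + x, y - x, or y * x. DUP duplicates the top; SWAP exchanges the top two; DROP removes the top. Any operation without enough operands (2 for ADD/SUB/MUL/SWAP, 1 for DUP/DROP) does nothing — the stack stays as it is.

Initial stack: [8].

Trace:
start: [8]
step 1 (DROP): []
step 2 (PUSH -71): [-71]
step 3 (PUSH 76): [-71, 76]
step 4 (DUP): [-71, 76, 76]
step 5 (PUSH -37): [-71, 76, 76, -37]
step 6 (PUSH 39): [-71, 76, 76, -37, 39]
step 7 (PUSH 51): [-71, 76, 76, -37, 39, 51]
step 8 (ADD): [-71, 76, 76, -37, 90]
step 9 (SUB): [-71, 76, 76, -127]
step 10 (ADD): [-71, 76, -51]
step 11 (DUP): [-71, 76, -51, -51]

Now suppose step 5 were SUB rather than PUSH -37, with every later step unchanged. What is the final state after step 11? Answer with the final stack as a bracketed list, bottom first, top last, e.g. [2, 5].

[-161, -161]

(re-executing from step 5 with the substitution; state before step 5: [-71, 76, 76])
step 5 (SUB): [-71, 0]
step 6 (PUSH 39): [-71, 0, 39]
step 7 (PUSH 51): [-71, 0, 39, 51]
step 8 (ADD): [-71, 0, 90]
step 9 (SUB): [-71, -90]
step 10 (ADD): [-161]
step 11 (DUP): [-161, -161]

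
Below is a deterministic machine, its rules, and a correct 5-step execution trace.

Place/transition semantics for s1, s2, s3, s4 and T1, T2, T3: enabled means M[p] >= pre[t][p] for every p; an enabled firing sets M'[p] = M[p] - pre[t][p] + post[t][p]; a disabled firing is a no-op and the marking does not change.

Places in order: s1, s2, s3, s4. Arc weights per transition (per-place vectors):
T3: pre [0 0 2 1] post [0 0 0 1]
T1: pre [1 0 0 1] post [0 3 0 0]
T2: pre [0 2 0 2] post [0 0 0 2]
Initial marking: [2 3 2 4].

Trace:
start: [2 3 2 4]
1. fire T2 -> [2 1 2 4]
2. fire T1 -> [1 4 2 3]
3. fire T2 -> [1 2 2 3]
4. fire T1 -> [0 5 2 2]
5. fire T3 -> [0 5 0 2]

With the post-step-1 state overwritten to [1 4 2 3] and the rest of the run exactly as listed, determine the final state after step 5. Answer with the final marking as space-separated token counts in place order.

state after step 1 := [1 4 2 3]
2. fire T1 -> [0 7 2 2]
3. fire T2 -> [0 5 2 2]
4. fire T1 -> [0 5 2 2]
5. fire T3 -> [0 5 0 2]

0 5 0 2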